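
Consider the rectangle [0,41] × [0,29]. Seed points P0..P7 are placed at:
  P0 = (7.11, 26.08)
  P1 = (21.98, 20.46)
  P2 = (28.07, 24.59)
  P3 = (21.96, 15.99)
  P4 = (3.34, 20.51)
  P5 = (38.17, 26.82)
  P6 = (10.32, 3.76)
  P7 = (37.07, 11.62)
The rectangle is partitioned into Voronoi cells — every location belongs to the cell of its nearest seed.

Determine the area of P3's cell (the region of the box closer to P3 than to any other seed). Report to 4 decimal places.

Area of P3's cell: 191.7118

1. box [0,41]×[0,29]: [(0, 0) (41, 0) (41, 29) (0, 29)]
2. ⊥bis P3·P0 via (14.535,21.035): [(0.2425, 0) (41, 0) (41, 29) (19.9469, 29)]  |A|=896.2531
3. ⊥bis P3·P1 via (21.97,18.225): [(12.654, 18.2667) (0.2425, 0) (41, 0) (41, 18.1399)]  |A|=629.3477
4. ⊥bis P3·P2 via (25.015,20.29): [(27.9593, 18.1982) (12.654, 18.2667) (0.2425, 0) (41, 0) (41, 8.9332)]  |A|=569.317
5. ⊥bis P3·P4 via (12.65,18.25): [(27.9593, 18.1982) (12.654, 18.2667) (8.2198, 0) (41, 0) (41, 8.9332)]  |A|=496.4576
6. ⊥bis P3·P5 via (30.065,21.405): [(36.046, 12.4529) (27.9593, 18.1982) (12.654, 18.2667) (8.2198, 0) (41, 0) (41, 5.0378)]  |A|=486.8087
7. ⊥bis P3·P6 via (16.14,9.875): [(36.046, 12.4529) (27.9593, 18.1982) (12.654, 18.2667) (11.6535, 14.145) (26.5155, 0) (41, 0) (41, 5.0378)]  |A|=357.4119
8. ⊥bis P3·P7 via (29.515,13.805): [(30.3038, 16.5325) (27.9593, 18.1982) (12.654, 18.2667) (11.6535, 14.145) (25.7368, 0.7412)]  |A|=191.7118
9. canonical 5-gon: [(30.3038, 16.5325) (27.9593, 18.1982) (12.654, 18.2667) (11.6535, 14.145) (25.7368, 0.7412)]
10. shoelace: 191.7118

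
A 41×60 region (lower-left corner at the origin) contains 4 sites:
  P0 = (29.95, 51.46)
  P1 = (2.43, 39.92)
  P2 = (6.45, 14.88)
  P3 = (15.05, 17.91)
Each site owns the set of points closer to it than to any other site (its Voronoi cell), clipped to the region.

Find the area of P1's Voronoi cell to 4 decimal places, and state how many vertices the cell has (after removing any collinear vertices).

1. box [0,41]×[0,60]: [(0, 0) (41, 0) (41, 60) (0, 60)]
2. ⊥bis P1·P0 via (16.19,45.69): [(0, 0) (35.3493, 0) (10.1894, 60) (0, 60)]  |A|=1366.1586
3. ⊥bis P1·P2 via (4.44,27.4): [(0, 26.6872) (22.6347, 30.321) (10.1894, 60) (0, 60)]  |A|=528.2175
4. ⊥bis P1·P3 via (8.74,28.915): [(0, 26.6872) (6.7424, 27.7696) (20.4168, 35.6102) (10.1894, 60) (0, 60)]  |A|=483.3599
5. canonical 5-gon: [(0, 26.6872) (6.7424, 27.7696) (20.4168, 35.6102) (10.1894, 60) (0, 60)]
6. shoelace: 483.3599

Area of P1's cell: 483.3599 (5 vertices)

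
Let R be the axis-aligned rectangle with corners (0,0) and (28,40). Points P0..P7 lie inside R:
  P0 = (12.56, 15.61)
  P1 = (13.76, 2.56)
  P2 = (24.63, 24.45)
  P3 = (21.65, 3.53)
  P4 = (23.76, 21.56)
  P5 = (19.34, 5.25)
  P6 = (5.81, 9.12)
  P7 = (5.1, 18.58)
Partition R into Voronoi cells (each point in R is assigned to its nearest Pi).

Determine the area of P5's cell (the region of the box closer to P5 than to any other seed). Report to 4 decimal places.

1. box [0,28]×[0,40]: [(0, 0) (28, 0) (28, 40) (0, 40)]
2. ⊥bis P5·P0 via (15.95,10.43): [(0.0127, 0) (28, 0) (28, 18.316)]  |A|=256.3076
3. ⊥bis P5·P1 via (16.55,3.905): [(14.0149, 9.1636) (18.4325, 0) (28, 0) (28, 18.316)]  |A|=171.9116
4. ⊥bis P5·P2 via (21.985,14.85): [(22.4909, 14.7106) (14.0149, 9.1636) (18.4325, 0) (28, 0) (28, 13.1927)]  |A|=157.7993
5. ⊥bis P5·P3 via (20.495,4.39): [(27.2112, 13.4101) (22.4909, 14.7106) (14.0149, 9.1636) (17.9585, 0.9834)]  |A|=80.9511
6. ⊥bis P5·P4 via (21.55,13.405): [(26.2576, 12.1293) (20.8046, 13.607) (14.0149, 9.1636) (17.9585, 0.9834)]  |A|=73.0531
7. ⊥bis P5·P6 via (12.575,7.185): [(26.2576, 12.1293) (20.8046, 13.607) (14.0149, 9.1636) (17.9585, 0.9834)]  |A|=73.0531
8. ⊥bis P5·P7 via (12.22,11.915): [(26.2576, 12.1293) (20.8046, 13.607) (14.0149, 9.1636) (17.9585, 0.9834)]  |A|=73.0531
9. canonical 4-gon: [(26.2576, 12.1293) (20.8046, 13.607) (14.0149, 9.1636) (17.9585, 0.9834)]
10. shoelace: 73.0531

Area of P5's cell: 73.0531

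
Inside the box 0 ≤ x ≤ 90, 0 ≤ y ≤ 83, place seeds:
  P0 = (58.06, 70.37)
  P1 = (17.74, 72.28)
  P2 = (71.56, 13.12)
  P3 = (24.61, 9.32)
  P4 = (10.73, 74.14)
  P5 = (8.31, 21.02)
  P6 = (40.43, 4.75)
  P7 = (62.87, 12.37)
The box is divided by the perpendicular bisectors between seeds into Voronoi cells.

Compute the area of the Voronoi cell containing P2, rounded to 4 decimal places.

1. box [0,90]×[0,83]: [(0, 0) (90, 0) (90, 83) (0, 83)]
2. ⊥bis P2·P0 via (64.81,41.745): [(0, 26.4623) (0, 0) (90, 0) (90, 47.685)]  |A|=3336.6282
3. ⊥bis P2·P1 via (44.65,42.7): [(36.1789, 34.9936) (0, 2.0803) (0, 0) (90, 0) (90, 47.685)]  |A|=2895.5703
4. ⊥bis P2·P3 via (48.085,11.22): [(45.9739, 37.3033) (48.9931, 0) (90, 0) (90, 47.685)]  |A|=1814.5385
5. ⊥bis P2·P4 via (41.145,43.63): [(45.9739, 37.3033) (48.9931, 0) (90, 0) (90, 47.685)]  |A|=1814.5385
6. ⊥bis P2·P5 via (39.935,17.07): [(45.9739, 37.3033) (48.9931, 0) (90, 0) (90, 47.685)]  |A|=1814.5385
7. ⊥bis P2·P6 via (55.995,8.935): [(48.2248, 37.8341) (58.3974, 0) (90, 0) (90, 47.685)]  |A|=1593.8527
8. ⊥bis P2·P7 via (67.215,12.745): [(64.7141, 41.7224) (68.315, 0) (90, 0) (90, 47.685)]  |A|=1055.2552
9. canonical 4-gon: [(64.7141, 41.7224) (68.315, 0) (90, 0) (90, 47.685)]
10. shoelace: 1055.2552

Area of P2's cell: 1055.2552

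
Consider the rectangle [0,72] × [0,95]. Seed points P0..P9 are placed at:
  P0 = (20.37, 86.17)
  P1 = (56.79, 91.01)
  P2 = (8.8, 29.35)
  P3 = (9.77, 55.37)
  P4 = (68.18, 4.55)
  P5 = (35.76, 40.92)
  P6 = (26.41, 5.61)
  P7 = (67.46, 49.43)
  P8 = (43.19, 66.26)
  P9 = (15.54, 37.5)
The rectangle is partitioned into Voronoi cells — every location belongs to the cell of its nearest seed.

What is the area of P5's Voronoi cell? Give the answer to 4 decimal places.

1. box [0,72]×[0,95]: [(0, 0) (72, 0) (72, 95) (0, 95)]
2. ⊥bis P5·P0 via (28.065,63.545): [(0, 53.9998) (0, 0) (72, 0) (72, 78.4878)]  |A|=4769.5519
3. ⊥bis P5·P1 via (46.275,65.965): [(41.3097, 68.0497) (0, 53.9998) (0, 0) (72, 0) (72, 55.1645)]  |A|=4411.653
4. ⊥bis P5·P2 via (22.28,35.135): [(41.3097, 68.0497) (12.3775, 58.2095) (37.3583, 0) (72, 0) (72, 55.1645)]  |A|=2990.1573
5. ⊥bis P5·P3 via (22.765,48.145): [(41.3097, 68.0497) (32.0878, 64.9132) (19.3402, 41.9852) (37.3583, 0) (72, 0) (72, 55.1645)]  |A|=2806.9251
6. ⊥bis P5·P4 via (51.97,22.735): [(41.3097, 68.0497) (32.0878, 64.9132) (19.3402, 41.9852) (34.3442, 7.0235) (72, 40.5896) (72, 55.1645)]  |A|=1921.0554
7. ⊥bis P5·P6 via (31.085,23.265): [(41.3097, 68.0497) (32.0878, 64.9132) (19.3402, 41.9852) (26.8983, 24.3736) (47.6452, 18.8799) (72, 40.5896) (72, 55.1645)]  |A|=1761.5271
8. ⊥bis P5·P7 via (51.61,45.175): [(45.9976, 66.0815) (41.3097, 68.0497) (32.0878, 64.9132) (19.3402, 41.9852) (26.8983, 24.3736) (47.6452, 18.8799) (56.5404, 26.809)]  |A|=1195.8249
9. ⊥bis P5·P8 via (39.475,53.59): [(50.1948, 50.4468) (27.7102, 57.0396) (19.3402, 41.9852) (26.8983, 24.3736) (47.6452, 18.8799) (56.5404, 26.809)]  |A|=965.2619
10. ⊥bis P5·P9 via (25.65,39.21): [(50.1948, 50.4468) (27.7102, 57.0396) (23.8183, 50.0395) (28.2185, 24.024) (47.6452, 18.8799) (56.5404, 26.809)]  |A|=878.987
11. canonical 6-gon: [(50.1948, 50.4468) (27.7102, 57.0396) (23.8183, 50.0395) (28.2185, 24.024) (47.6452, 18.8799) (56.5404, 26.809)]
12. shoelace: 878.987

Area of P5's cell: 878.9870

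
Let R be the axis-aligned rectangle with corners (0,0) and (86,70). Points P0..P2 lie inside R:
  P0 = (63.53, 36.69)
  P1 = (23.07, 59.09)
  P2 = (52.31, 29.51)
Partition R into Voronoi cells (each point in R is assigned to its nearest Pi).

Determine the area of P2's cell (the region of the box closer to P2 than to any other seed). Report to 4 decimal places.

1. box [0,86]×[0,70]: [(0, 0) (86, 0) (86, 70) (0, 70)]
2. ⊥bis P2·P0 via (57.92,33.1): [(0, 0) (79.1016, 0) (34.3066, 70) (0, 70)]  |A|=3969.2895
3. ⊥bis P2·P1 via (37.69,44.3): [(0, 7.0432) (0, 0) (79.1016, 0) (45.6914, 52.2094)]  |A|=2225.8311
4. canonical 4-gon: [(0, 7.0432) (0, 0) (79.1016, 0) (45.6914, 52.2094)]
5. shoelace: 2225.8311

Area of P2's cell: 2225.8311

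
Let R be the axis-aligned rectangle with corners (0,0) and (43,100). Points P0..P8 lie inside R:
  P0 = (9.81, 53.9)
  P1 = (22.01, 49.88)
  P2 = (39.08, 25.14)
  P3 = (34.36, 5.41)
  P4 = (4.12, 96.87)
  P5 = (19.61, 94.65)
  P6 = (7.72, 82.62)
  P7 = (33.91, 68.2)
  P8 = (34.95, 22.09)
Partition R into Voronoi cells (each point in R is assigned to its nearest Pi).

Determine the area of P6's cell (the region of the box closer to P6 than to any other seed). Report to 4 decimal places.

Area of P6's cell: 406.3586

1. box [0,43]×[0,100]: [(0, 0) (43, 0) (43, 100) (0, 100)]
2. ⊥bis P6·P0 via (8.765,68.26): [(0, 67.6222) (43, 70.7513) (43, 100) (0, 100)]  |A|=1324.9699
3. ⊥bis P6·P1 via (14.865,66.25): [(0, 67.6222) (21.6121, 69.1949) (43, 78.5301) (43, 100) (0, 100)]  |A|=1241.7847
4. ⊥bis P6·P2 via (23.4,53.88): [(0, 67.6222) (21.6121, 69.1949) (43, 78.5301) (43, 100) (0, 100)]  |A|=1241.7847
5. ⊥bis P6·P3 via (21.04,44.015): [(0, 67.6222) (21.6121, 69.1949) (43, 78.5301) (43, 100) (0, 100)]  |A|=1241.7847
6. ⊥bis P6·P4 via (5.92,89.745): [(0, 88.2494) (0, 67.6222) (21.6121, 69.1949) (43, 78.5301) (43, 99.1126)]  |A|=970.0677
7. ⊥bis P6·P5 via (13.665,88.635): [(11.1939, 91.0774) (0, 88.2494) (0, 67.6222) (21.6121, 69.1949) (29.7432, 72.7439)]  |A|=467.5566
8. ⊥bis P6·P7 via (20.815,75.41): [(23.0108, 79.398) (11.1939, 91.0774) (0, 88.2494) (0, 67.6222) (17.2169, 68.8751)]  |A|=406.3586
9. ⊥bis P6·P8 via (21.335,52.355): [(23.0108, 79.398) (11.1939, 91.0774) (0, 88.2494) (0, 67.6222) (17.2169, 68.8751)]  |A|=406.3586
10. canonical 5-gon: [(23.0108, 79.398) (11.1939, 91.0774) (0, 88.2494) (0, 67.6222) (17.2169, 68.8751)]
11. shoelace: 406.3586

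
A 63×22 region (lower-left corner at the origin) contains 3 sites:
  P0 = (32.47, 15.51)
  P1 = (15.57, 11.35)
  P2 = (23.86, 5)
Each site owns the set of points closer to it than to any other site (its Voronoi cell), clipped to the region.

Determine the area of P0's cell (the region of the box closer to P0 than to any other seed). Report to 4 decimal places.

1. box [0,63]×[0,22]: [(0, 0) (63, 0) (63, 22) (0, 22)]
2. ⊥bis P0·P1 via (24.02,13.43): [(27.3258, 0) (63, 0) (63, 22) (21.9105, 22)]  |A|=844.4006
3. ⊥bis P0·P2 via (28.165,10.255): [(23.952, 13.7064) (40.683, 0) (63, 0) (63, 22) (21.9105, 22)]  |A|=752.8613
4. canonical 5-gon: [(23.952, 13.7064) (40.683, 0) (63, 0) (63, 22) (21.9105, 22)]
5. shoelace: 752.8613

Area of P0's cell: 752.8613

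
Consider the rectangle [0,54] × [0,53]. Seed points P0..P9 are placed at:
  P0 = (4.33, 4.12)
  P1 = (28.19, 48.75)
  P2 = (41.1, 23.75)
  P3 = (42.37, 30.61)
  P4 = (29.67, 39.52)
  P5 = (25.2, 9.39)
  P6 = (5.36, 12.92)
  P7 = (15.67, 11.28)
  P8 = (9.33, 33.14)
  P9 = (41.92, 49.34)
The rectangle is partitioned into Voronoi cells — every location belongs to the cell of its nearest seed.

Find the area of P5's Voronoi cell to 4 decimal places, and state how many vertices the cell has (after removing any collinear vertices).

1. box [0,54]×[0,53]: [(0, 0) (54, 0) (54, 53) (0, 53)]
2. ⊥bis P5·P0 via (14.765,6.755): [(16.4707, 0) (54, 0) (54, 53) (3.0874, 53)]  |A|=2343.7088
3. ⊥bis P5·P1 via (26.695,29.07): [(8.7866, 30.4304) (16.4707, 0) (54, 0) (54, 26.9958)]  |A|=1181.3008
4. ⊥bis P5·P2 via (33.15,16.57): [(21.5046, 29.4643) (8.7866, 30.4304) (16.4707, 0) (48.1151, 0)]  |A|=655.9845
5. ⊥bis P5·P3 via (33.785,20): [(21.5046, 29.4643) (8.7866, 30.4304) (16.4707, 0) (48.1151, 0)]  |A|=655.9845
6. ⊥bis P5·P4 via (27.435,24.455): [(25.8111, 24.6959) (9.6284, 27.0967) (16.4707, 0) (48.1151, 0)]  |A|=601.7792
7. ⊥bis P5·P6 via (15.28,11.155): [(25.8111, 24.6959) (17.8981, 25.8699) (14.6079, 7.3773) (16.4707, 0) (48.1151, 0)]  |A|=523.2966
8. ⊥bis P5·P7 via (20.435,10.335): [(25.8111, 24.6959) (23.3553, 25.0602) (18.3854, 0) (48.1151, 0)]  |A|=398.7785
9. ⊥bis P5·P8 via (17.265,21.265): [(25.8111, 24.6959) (23.3553, 25.0602) (18.3854, 0) (48.1151, 0)]  |A|=398.7785
10. ⊥bis P5·P9 via (33.56,29.365): [(25.8111, 24.6959) (23.3553, 25.0602) (18.3854, 0) (48.1151, 0)]  |A|=398.7785
11. canonical 4-gon: [(25.8111, 24.6959) (23.3553, 25.0602) (18.3854, 0) (48.1151, 0)]
12. shoelace: 398.7785

Area of P5's cell: 398.7785 (4 vertices)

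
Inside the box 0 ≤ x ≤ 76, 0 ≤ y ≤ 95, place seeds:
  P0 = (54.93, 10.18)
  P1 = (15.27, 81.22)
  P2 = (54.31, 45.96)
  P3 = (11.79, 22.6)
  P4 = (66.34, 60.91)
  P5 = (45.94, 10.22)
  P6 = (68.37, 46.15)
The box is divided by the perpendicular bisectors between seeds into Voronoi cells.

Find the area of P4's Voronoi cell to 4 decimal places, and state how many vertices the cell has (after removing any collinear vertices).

Area of P4's cell: 1192.5844 (5 vertices)

1. box [0,76]×[0,95]: [(0, 0) (76, 0) (76, 95) (0, 95)]
2. ⊥bis P4·P0 via (60.635,35.545): [(0, 49.1828) (76, 32.0892) (76, 95) (0, 95)]  |A|=4131.6656
3. ⊥bis P4·P1 via (40.805,71.065): [(29.467, 42.5552) (76, 32.0892) (76, 95) (50.3237, 95)]  |A|=2137.0108
4. ⊥bis P4·P2 via (60.325,53.435): [(40.2258, 69.6085) (76, 40.8216) (76, 95) (50.3237, 95)]  |A|=1295.0753
5. ⊥bis P4·P3 via (39.065,41.755): [(40.2258, 69.6085) (76, 40.8216) (76, 95) (50.3237, 95)]  |A|=1295.0753
6. ⊥bis P4·P5 via (56.14,35.565): [(40.2258, 69.6085) (76, 40.8216) (76, 95) (50.3237, 95)]  |A|=1295.0753
7. ⊥bis P4·P6 via (67.355,53.53): [(40.2258, 69.6085) (61.2503, 52.6904) (76, 54.719) (76, 95) (50.3237, 95)]  |A|=1192.5844
8. canonical 5-gon: [(40.2258, 69.6085) (61.2503, 52.6904) (76, 54.719) (76, 95) (50.3237, 95)]
9. shoelace: 1192.5844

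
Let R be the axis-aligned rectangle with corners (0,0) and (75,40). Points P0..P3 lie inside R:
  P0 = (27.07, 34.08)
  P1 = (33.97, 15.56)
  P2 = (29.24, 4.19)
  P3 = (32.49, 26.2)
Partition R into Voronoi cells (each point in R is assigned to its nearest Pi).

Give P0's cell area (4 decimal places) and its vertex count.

1. box [0,75]×[0,40]: [(0, 0) (75, 0) (75, 40) (0, 40)]
2. ⊥bis P0·P1 via (30.52,24.82): [(0, 13.4492) (71.264, 40) (0, 40)]  |A|=946.0596
3. ⊥bis P0·P2 via (28.155,19.135): [(0, 17.091) (12.1405, 17.9724) (71.264, 40) (0, 40)]  |A|=923.9529
4. ⊥bis P0·P3 via (29.78,30.14): [(0, 17.091) (12.0838, 17.9682) (44.1152, 40) (0, 40)]  |A|=624.3818
5. canonical 4-gon: [(0, 17.091) (12.0838, 17.9682) (44.1152, 40) (0, 40)]
6. shoelace: 624.3818

Area of P0's cell: 624.3818 (4 vertices)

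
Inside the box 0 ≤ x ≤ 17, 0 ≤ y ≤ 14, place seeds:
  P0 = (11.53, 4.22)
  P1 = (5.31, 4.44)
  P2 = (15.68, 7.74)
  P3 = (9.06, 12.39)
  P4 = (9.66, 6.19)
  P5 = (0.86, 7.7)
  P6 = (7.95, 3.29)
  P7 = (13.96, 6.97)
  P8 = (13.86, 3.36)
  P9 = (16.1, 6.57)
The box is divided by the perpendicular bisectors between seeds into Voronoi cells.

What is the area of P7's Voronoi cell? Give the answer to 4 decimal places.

1. box [0,17]×[0,14]: [(0, 0) (17, 0) (17, 14) (0, 14)]
2. ⊥bis P7·P0 via (12.745,5.595): [(17, 1.8351) (17, 14) (3.2332, 14)]  |A|=83.7359
3. ⊥bis P7·P1 via (9.635,5.705): [(8.5945, 9.2626) (17, 1.8351) (17, 14) (7.2088, 14)]  |A|=74.3187
4. ⊥bis P7·P2 via (14.82,7.355): [(8.5945, 9.2626) (17, 1.8351) (17, 2.4854) (11.8452, 14) (7.2088, 14)]  |A|=44.6409
5. ⊥bis P7·P3 via (11.51,9.68): [(9.8354, 8.166) (17, 1.8351) (17, 2.4854) (13.1254, 11.1404)]  |A|=22.3291
6. ⊥bis P7·P4 via (11.81,6.58): [(11.2846, 9.4763) (11.8443, 6.3909) (17, 1.8351) (17, 2.4854) (13.1254, 11.1404)]  |A|=19.7268
7. ⊥bis P7·P5 via (7.41,7.335): [(11.2846, 9.4763) (11.8443, 6.3909) (17, 1.8351) (17, 2.4854) (13.1254, 11.1404)]  |A|=19.7268
8. ⊥bis P7·P6 via (10.955,5.13): [(11.2846, 9.4763) (11.8443, 6.3909) (17, 1.8351) (17, 2.4854) (13.1254, 11.1404)]  |A|=19.7268
9. ⊥bis P7·P8 via (13.91,5.165): [(11.2846, 9.4763) (11.8443, 6.3909) (13.2097, 5.1844) (15.8241, 5.112) (13.1254, 11.1404)]  |A|=15.1034
10. ⊥bis P7·P9 via (15.03,6.77): [(11.2846, 9.4763) (11.8443, 6.3909) (13.2097, 5.1844) (14.7258, 5.1424) (15.0453, 6.8518) (13.1254, 11.1404)]  |A|=14.1598
11. canonical 6-gon: [(11.2846, 9.4763) (11.8443, 6.3909) (13.2097, 5.1844) (14.7258, 5.1424) (15.0453, 6.8518) (13.1254, 11.1404)]
12. shoelace: 14.1598

Area of P7's cell: 14.1598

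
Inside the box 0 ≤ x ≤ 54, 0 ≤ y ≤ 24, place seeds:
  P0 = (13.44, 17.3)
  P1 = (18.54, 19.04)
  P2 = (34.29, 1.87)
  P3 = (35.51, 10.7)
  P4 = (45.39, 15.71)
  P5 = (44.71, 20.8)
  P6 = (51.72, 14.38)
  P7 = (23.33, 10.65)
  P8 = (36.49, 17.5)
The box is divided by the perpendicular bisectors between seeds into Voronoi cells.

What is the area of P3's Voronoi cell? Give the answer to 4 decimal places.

Area of P3's cell: 104.0501

1. box [0,54]×[0,24]: [(0, 0) (54, 0) (54, 24) (0, 24)]
2. ⊥bis P3·P0 via (24.475,14): [(20.2883, 0) (54, 0) (54, 24) (27.4655, 24)]  |A|=722.9543
3. ⊥bis P3·P1 via (27.025,14.87): [(21.1762, 2.969) (20.2883, 0) (54, 0) (54, 24) (31.512, 24)]  |A|=680.4034
4. ⊥bis P3·P2 via (34.9,6.285): [(23.5749, 7.8497) (54, 3.646) (54, 24) (31.512, 24)]  |A|=491.2296
5. ⊥bis P3·P4 via (40.45,13.205): [(23.5749, 7.8497) (44.6415, 4.9391) (34.976, 24) (31.512, 24)]  |A|=214.6812
6. ⊥bis P3·P5 via (40.11,15.75): [(31.37, 23.7112) (23.5749, 7.8497) (44.6415, 4.9391) (38.3435, 17.359)]  |A|=201.721
7. ⊥bis P3·P6 via (43.615,12.54): [(31.37, 23.7112) (23.5749, 7.8497) (44.6415, 4.9391) (38.3435, 17.359)]  |A|=201.721
8. ⊥bis P3·P7 via (29.42,10.675): [(31.37, 23.7112) (29.3831, 19.6682) (29.4349, 7.0401) (44.6415, 4.9391) (38.3435, 17.359)]  |A|=164.7413
9. ⊥bis P3·P8 via (36,14.1): [(29.402, 15.0509) (29.4349, 7.0401) (44.6415, 4.9391) (40.3112, 13.4787)]  |A|=104.0501
10. canonical 4-gon: [(29.402, 15.0509) (29.4349, 7.0401) (44.6415, 4.9391) (40.3112, 13.4787)]
11. shoelace: 104.0501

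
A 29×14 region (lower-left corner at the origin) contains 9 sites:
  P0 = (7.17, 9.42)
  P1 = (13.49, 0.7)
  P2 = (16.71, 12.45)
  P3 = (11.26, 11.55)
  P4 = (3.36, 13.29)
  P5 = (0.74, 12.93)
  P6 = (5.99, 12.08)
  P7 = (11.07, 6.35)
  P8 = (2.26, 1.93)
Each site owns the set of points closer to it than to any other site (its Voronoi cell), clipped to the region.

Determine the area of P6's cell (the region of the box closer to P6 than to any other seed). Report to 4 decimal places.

Area of P6's cell: 14.7896

1. box [0,29]×[0,14]: [(0, 0) (29, 0) (29, 14) (0, 14)]
2. ⊥bis P6·P0 via (6.58,10.75): [(0, 7.8311) (13.9063, 14) (0, 14)]  |A|=42.8935
3. ⊥bis P6·P1 via (9.74,6.39): [(0, 7.8311) (13.9063, 14) (0, 14)]  |A|=42.8935
4. ⊥bis P6·P2 via (11.35,12.265): [(0, 7.8311) (11.3296, 12.857) (11.2901, 14) (0, 14)]  |A|=41.3983
5. ⊥bis P6·P3 via (8.625,11.815): [(0, 7.8311) (8.6084, 11.6498) (8.8447, 14) (0, 14)]  |A|=36.9458
6. ⊥bis P6·P4 via (4.675,12.685): [(3.068, 9.192) (8.6084, 11.6498) (8.8447, 14) (5.28, 14)]  |A|=14.7896
7. ⊥bis P6·P5 via (3.365,12.505): [(3.068, 9.192) (8.6084, 11.6498) (8.8447, 14) (5.28, 14)]  |A|=14.7896
8. ⊥bis P6·P7 via (8.53,9.215): [(3.068, 9.192) (8.6084, 11.6498) (8.8447, 14) (5.28, 14)]  |A|=14.7896
9. ⊥bis P6·P8 via (4.125,7.005): [(3.068, 9.192) (8.6084, 11.6498) (8.8447, 14) (5.28, 14)]  |A|=14.7896
10. canonical 4-gon: [(3.068, 9.192) (8.6084, 11.6498) (8.8447, 14) (5.28, 14)]
11. shoelace: 14.7896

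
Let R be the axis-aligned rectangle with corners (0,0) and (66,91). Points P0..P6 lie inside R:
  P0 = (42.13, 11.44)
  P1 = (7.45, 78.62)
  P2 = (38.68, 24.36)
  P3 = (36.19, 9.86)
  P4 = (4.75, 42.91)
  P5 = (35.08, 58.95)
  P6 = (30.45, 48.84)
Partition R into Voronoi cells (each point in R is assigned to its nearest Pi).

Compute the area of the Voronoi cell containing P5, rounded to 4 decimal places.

Area of P5's cell: 1699.5840

1. box [0,66]×[0,91]: [(0, 0) (66, 0) (66, 91) (0, 91)]
2. ⊥bis P5·P0 via (38.605,35.195): [(0, 29.4664) (66, 39.2601) (66, 91) (0, 91)]  |A|=3738.0238
3. ⊥bis P5·P1 via (21.265,68.785): [(0, 38.9145) (0, 29.4664) (66, 39.2601) (66, 91) (37.08, 91)]  |A|=2772.3588
4. ⊥bis P5·P2 via (36.88,41.655): [(0, 38.9145) (0, 37.8167) (66, 44.6857) (66, 91) (37.08, 91)]  |A|=2317.7569
5. ⊥bis P5·P3 via (35.635,34.405): [(0, 38.9145) (0, 37.8167) (66, 44.6857) (66, 91) (37.08, 91)]  |A|=2317.7569
6. ⊥bis P5·P4 via (19.915,50.93): [(15.0725, 60.0866) (25.4492, 40.4653) (66, 44.6857) (66, 91) (37.08, 91)]  |A|=2046.0677
7. ⊥bis P5·P6 via (32.765,53.895): [(16.0984, 61.5277) (55.3049, 43.5726) (66, 44.6857) (66, 91) (37.08, 91)]  |A|=1699.584
8. canonical 5-gon: [(16.0984, 61.5277) (55.3049, 43.5726) (66, 44.6857) (66, 91) (37.08, 91)]
9. shoelace: 1699.584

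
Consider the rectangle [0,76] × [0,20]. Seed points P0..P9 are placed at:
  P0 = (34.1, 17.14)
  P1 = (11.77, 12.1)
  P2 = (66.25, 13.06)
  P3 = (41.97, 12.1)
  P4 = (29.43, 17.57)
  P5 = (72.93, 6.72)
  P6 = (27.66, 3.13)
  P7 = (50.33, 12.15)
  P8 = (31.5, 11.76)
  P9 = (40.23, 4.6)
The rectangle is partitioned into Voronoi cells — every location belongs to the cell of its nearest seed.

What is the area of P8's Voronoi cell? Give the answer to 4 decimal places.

Area of P8's cell: 80.8731

1. box [0,76]×[0,20]: [(0, 0) (76, 0) (76, 20) (0, 20)]
2. ⊥bis P8·P0 via (32.8,14.45): [(0, 0) (62.7004, 0) (21.3158, 20) (0, 20)]  |A|=840.1615
3. ⊥bis P8·P1 via (21.635,11.93): [(21.4294, 0) (62.7004, 0) (21.7703, 19.7803)]  |A|=408.1771
4. ⊥bis P8·P2 via (48.875,12.41): [(21.4294, 0) (49.3393, 0) (49.0933, 6.5759) (21.7703, 19.7803)]  |A|=364.2461
5. ⊥bis P8·P3 via (36.735,11.93): [(21.4294, 0) (37.1224, 0) (36.7146, 12.5582) (21.7703, 19.7803)]  |A|=247.5706
6. ⊥bis P8·P4 via (30.465,14.665): [(21.6279, 11.5165) (21.4294, 0) (37.1224, 0) (36.7146, 12.5582) (31.553, 15.0526)]  |A|=206.8124
7. ⊥bis P8·P5 via (52.215,9.24): [(21.6279, 11.5165) (21.4294, 0) (37.1224, 0) (36.7146, 12.5582) (31.553, 15.0526)]  |A|=206.8124
8. ⊥bis P8·P6 via (29.58,7.445): [(21.6279, 11.5165) (21.6188, 10.9874) (36.9877, 4.1489) (36.7146, 12.5582) (31.553, 15.0526)]  |A|=89.1783
9. ⊥bis P8·P7 via (40.915,11.955): [(21.6279, 11.5165) (21.6188, 10.9874) (36.9877, 4.1489) (36.7146, 12.5582) (31.553, 15.0526)]  |A|=89.1783
10. ⊥bis P8·P9 via (35.865,8.18): [(21.6279, 11.5165) (21.6188, 10.9874) (33.743, 5.5927) (36.819, 9.3432) (36.7146, 12.5582) (31.553, 15.0526)]  |A|=80.8731
11. canonical 6-gon: [(21.6279, 11.5165) (21.6188, 10.9874) (33.743, 5.5927) (36.819, 9.3432) (36.7146, 12.5582) (31.553, 15.0526)]
12. shoelace: 80.8731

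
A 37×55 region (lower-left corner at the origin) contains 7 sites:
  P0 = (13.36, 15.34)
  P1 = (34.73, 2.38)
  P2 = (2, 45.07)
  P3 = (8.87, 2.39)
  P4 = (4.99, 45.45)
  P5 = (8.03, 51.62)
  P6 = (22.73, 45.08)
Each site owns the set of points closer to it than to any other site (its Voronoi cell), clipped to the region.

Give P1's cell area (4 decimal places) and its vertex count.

Area of P1's cell: 262.5382 (5 vertices)

1. box [0,37]×[0,55]: [(0, 0) (37, 0) (37, 55) (0, 55)]
2. ⊥bis P1·P0 via (24.045,8.86): [(18.6718, 0) (37, 0) (37, 30.2218)]  |A|=276.9554
3. ⊥bis P1·P2 via (18.365,23.725): [(18.6718, 0) (37, 0) (37, 30.2218)]  |A|=276.9554
4. ⊥bis P1·P3 via (21.8,2.385): [(21.8011, 5.1599) (21.7991, 0) (37, 0) (37, 30.2218)]  |A|=268.8871
5. ⊥bis P1·P4 via (19.86,23.915): [(21.8011, 5.1599) (21.7991, 0) (37, 0) (37, 30.2218)]  |A|=268.8871
6. ⊥bis P1·P5 via (21.38,27): [(21.8011, 5.1599) (21.7991, 0) (37, 0) (37, 30.2218)]  |A|=268.8871
7. ⊥bis P1·P6 via (28.73,23.73): [(33.9532, 25.1979) (21.8011, 5.1599) (21.7991, 0) (37, 0) (37, 26.0541)]  |A|=262.5382
8. canonical 5-gon: [(33.9532, 25.1979) (21.8011, 5.1599) (21.7991, 0) (37, 0) (37, 26.0541)]
9. shoelace: 262.5382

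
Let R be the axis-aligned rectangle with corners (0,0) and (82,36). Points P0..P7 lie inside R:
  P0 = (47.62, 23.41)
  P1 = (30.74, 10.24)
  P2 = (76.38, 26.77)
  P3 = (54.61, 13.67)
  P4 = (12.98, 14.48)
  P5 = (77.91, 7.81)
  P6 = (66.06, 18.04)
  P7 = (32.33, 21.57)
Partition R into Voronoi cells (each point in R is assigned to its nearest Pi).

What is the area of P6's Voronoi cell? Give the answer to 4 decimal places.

Area of P6's cell: 261.5536

1. box [0,82]×[0,36]: [(0, 0) (82, 0) (82, 36) (0, 36)]
2. ⊥bis P6·P0 via (56.84,20.725): [(50.8046, 0) (82, 0) (82, 36) (61.2883, 36)]  |A|=934.3282
3. ⊥bis P6·P1 via (48.4,14.14): [(51.213, 1.4023) (51.5227, 0) (82, 0) (82, 36) (61.2883, 36)]  |A|=933.8247
4. ⊥bis P6·P2 via (71.22,22.405): [(60.8866, 34.6205) (51.213, 1.4023) (51.5227, 0) (82, 0) (82, 9.6616)]  |A|=641.4918
5. ⊥bis P6·P3 via (60.335,15.855): [(60.8866, 34.6205) (57.5482, 23.1568) (66.3862, 0) (82, 0) (82, 9.6616)]  |A|=461.5846
6. ⊥bis P6·P4 via (39.52,16.26): [(60.8866, 34.6205) (57.5482, 23.1568) (66.3862, 0) (82, 0) (82, 9.6616)]  |A|=461.5846
7. ⊥bis P6·P5 via (71.985,12.925): [(75.6491, 17.1693) (60.8866, 34.6205) (57.5482, 23.1568) (64.6819, 4.4654)]  |A|=261.5536
8. ⊥bis P6·P7 via (49.195,19.805): [(75.6491, 17.1693) (60.8866, 34.6205) (57.5482, 23.1568) (64.6819, 4.4654)]  |A|=261.5536
9. canonical 4-gon: [(75.6491, 17.1693) (60.8866, 34.6205) (57.5482, 23.1568) (64.6819, 4.4654)]
10. shoelace: 261.5536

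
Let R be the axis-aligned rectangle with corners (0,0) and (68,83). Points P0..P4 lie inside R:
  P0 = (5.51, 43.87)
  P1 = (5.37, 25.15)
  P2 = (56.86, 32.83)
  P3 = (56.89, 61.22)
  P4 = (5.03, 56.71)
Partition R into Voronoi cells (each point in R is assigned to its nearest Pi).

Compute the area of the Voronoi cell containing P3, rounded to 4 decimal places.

1. box [0,68]×[0,83]: [(0, 0) (68, 0) (68, 83) (0, 83)]
2. ⊥bis P3·P0 via (31.2,52.545): [(48.9434, 0) (68, 0) (68, 83) (20.916, 83)]  |A|=2744.8369
3. ⊥bis P3·P1 via (31.13,43.185): [(37.3707, 34.2712) (61.3645, 0) (68, 0) (68, 83) (20.916, 83)]  |A|=2531.9933
4. ⊥bis P3·P2 via (56.875,47.025): [(33.0555, 47.0502) (68, 47.0132) (68, 83) (20.916, 83)]  |A|=1475.1014
5. ⊥bis P3·P4 via (30.96,58.965): [(31.6287, 51.2754) (33.0555, 47.0502) (68, 47.0132) (68, 83) (28.8698, 83)]  |A|=1348.935
6. canonical 5-gon: [(31.6287, 51.2754) (33.0555, 47.0502) (68, 47.0132) (68, 83) (28.8698, 83)]
7. shoelace: 1348.935

Area of P3's cell: 1348.9350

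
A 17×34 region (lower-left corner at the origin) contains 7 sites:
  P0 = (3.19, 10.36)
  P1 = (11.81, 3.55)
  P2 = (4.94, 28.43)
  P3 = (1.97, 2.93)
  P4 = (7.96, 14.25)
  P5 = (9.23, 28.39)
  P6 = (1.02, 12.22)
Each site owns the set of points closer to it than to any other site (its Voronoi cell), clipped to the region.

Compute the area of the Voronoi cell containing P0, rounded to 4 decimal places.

Area of P0's cell: 39.8330

1. box [0,17]×[0,34]: [(0, 0) (17, 0) (17, 34) (0, 34)]
2. ⊥bis P0·P1 via (7.5,6.955): [(0, 0) (2.0054, 0) (17, 18.98) (17, 34) (0, 34)]  |A|=435.7014
3. ⊥bis P0·P2 via (4.065,19.395): [(0, 19.7887) (0, 0) (2.0054, 0) (16.3853, 18.2018)]  |A|=180.3722
4. ⊥bis P0·P3 via (2.58,6.645): [(0, 19.7887) (0, 7.0686) (6.7183, 5.9655) (16.3853, 18.2018)]  |A|=150.6461
5. ⊥bis P0·P4 via (5.575,12.305): [(0, 19.1412) (0, 7.0686) (6.7183, 5.9655) (8.6996, 8.4735)]  |A|=62.031
6. ⊥bis P0·P5 via (6.21,19.375): [(0, 19.1412) (0, 7.0686) (6.7183, 5.9655) (8.6996, 8.4735)]  |A|=62.031
7. ⊥bis P0·P6 via (2.105,11.29): [(4.3074, 13.8594) (0, 8.8342) (0, 7.0686) (6.7183, 5.9655) (8.6996, 8.4735)]  |A|=39.833
8. canonical 5-gon: [(4.3074, 13.8594) (0, 8.8342) (0, 7.0686) (6.7183, 5.9655) (8.6996, 8.4735)]
9. shoelace: 39.833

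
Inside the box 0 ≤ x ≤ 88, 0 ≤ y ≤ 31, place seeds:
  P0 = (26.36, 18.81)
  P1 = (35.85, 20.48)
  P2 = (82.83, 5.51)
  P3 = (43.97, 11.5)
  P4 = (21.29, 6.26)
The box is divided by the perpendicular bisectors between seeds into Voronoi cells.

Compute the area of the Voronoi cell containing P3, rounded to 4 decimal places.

Area of P3's cell: 720.3299

1. box [0,88]×[0,31]: [(0, 0) (88, 0) (88, 31) (0, 31)]
2. ⊥bis P3·P0 via (35.165,15.155): [(28.8741, 0) (88, 0) (88, 31) (41.7423, 31)]  |A|=1633.4455
3. ⊥bis P3·P1 via (39.91,15.99): [(32.8686, 9.623) (28.8741, 0) (88, 0) (88, 31) (56.5097, 31)]  |A|=1475.604
4. ⊥bis P3·P2 via (63.4,8.505): [(32.8686, 9.623) (28.8741, 0) (62.089, 0) (66.8674, 31) (56.5097, 31)]  |A|=746.4291
5. ⊥bis P3·P4 via (32.63,8.88): [(32.8686, 9.623) (32.605, 8.988) (34.6816, 0) (62.089, 0) (66.8674, 31) (56.5097, 31)]  |A|=720.3299
6. canonical 6-gon: [(32.8686, 9.623) (32.605, 8.988) (34.6816, 0) (62.089, 0) (66.8674, 31) (56.5097, 31)]
7. shoelace: 720.3299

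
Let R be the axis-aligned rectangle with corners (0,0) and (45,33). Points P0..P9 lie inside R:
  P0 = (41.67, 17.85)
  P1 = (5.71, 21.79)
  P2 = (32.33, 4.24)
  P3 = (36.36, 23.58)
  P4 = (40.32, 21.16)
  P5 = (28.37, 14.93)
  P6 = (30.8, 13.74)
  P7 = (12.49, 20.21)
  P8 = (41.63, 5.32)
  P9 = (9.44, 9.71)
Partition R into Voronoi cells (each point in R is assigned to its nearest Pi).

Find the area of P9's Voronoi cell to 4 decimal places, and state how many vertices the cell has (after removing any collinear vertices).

Area of P9's cell: 284.0963 (6 vertices)

1. box [0,45]×[0,33]: [(0, 0) (45, 0) (45, 33) (0, 33)]
2. ⊥bis P9·P0 via (25.555,13.78): [(0, 0) (29.0353, 0) (20.7008, 33) (0, 33)]  |A|=820.6452
3. ⊥bis P9·P1 via (7.575,15.75): [(0, 13.411) (0, 0) (29.0353, 0) (23.7927, 20.7576)]  |A|=460.8942
4. ⊥bis P9·P2 via (20.885,6.975): [(0, 13.411) (0, 0) (19.2182, 0) (23.991, 19.9725) (23.7927, 20.7576)]  |A|=362.8581
5. ⊥bis P9·P3 via (22.9,16.645): [(21.1944, 19.9553) (0, 13.411) (0, 0) (19.2182, 0) (23.1021, 16.2528)]  |A|=356.5649
6. ⊥bis P9·P4 via (24.88,15.435): [(21.1944, 19.9553) (0, 13.411) (0, 0) (19.2182, 0) (23.1021, 16.2528)]  |A|=356.5649
7. ⊥bis P9·P5 via (18.905,12.32): [(17.1444, 18.7048) (0, 13.411) (0, 0) (19.2182, 0) (20.65, 5.9917)]  |A|=314.302
8. ⊥bis P9·P6 via (20.12,11.725): [(17.1444, 18.7048) (0, 13.411) (0, 0) (19.2182, 0) (20.65, 5.9917)]  |A|=314.302
9. ⊥bis P9·P7 via (10.965,14.96): [(18.805, 12.6827) (7.8999, 15.8503) (0, 13.411) (0, 0) (19.2182, 0) (20.65, 5.9917)]  |A|=284.0963
10. ⊥bis P9·P8 via (25.535,7.515): [(18.805, 12.6827) (7.8999, 15.8503) (0, 13.411) (0, 0) (19.2182, 0) (20.65, 5.9917)]  |A|=284.0963
11. canonical 6-gon: [(18.805, 12.6827) (7.8999, 15.8503) (0, 13.411) (0, 0) (19.2182, 0) (20.65, 5.9917)]
12. shoelace: 284.0963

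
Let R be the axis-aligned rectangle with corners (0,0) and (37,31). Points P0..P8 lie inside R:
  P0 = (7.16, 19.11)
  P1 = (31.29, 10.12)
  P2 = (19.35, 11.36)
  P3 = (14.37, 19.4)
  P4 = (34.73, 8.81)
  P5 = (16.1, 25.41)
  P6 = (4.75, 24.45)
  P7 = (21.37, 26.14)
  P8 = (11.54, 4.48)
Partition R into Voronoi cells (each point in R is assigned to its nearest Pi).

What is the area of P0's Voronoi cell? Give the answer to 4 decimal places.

Area of P0's cell: 118.0383

1. box [0,37]×[0,31]: [(0, 0) (37, 0) (37, 31) (0, 31)]
2. ⊥bis P0·P1 via (19.225,14.615): [(0, 0) (13.78, 0) (25.3295, 31) (0, 31)]  |A|=606.1963
3. ⊥bis P0·P2 via (13.255,15.235): [(0, 0) (3.5691, 0) (23.2779, 31) (0, 31)]  |A|=416.1278
4. ⊥bis P0·P3 via (10.765,19.255): [(0, 0) (3.5691, 0) (11.0652, 11.7907) (10.2926, 31) (0, 31)]  |A|=291.4088
5. ⊥bis P0·P4 via (20.945,13.96): [(0, 0) (3.5691, 0) (11.0652, 11.7907) (10.2926, 31) (0, 31)]  |A|=291.4088
6. ⊥bis P0·P5 via (11.63,22.26): [(0, 0) (3.5691, 0) (11.0652, 11.7907) (10.5845, 23.7437) (5.4709, 31) (0, 31)]  |A|=273.9151
7. ⊥bis P0·P6 via (5.955,21.78): [(0, 19.0924) (0, 0) (3.5691, 0) (11.0652, 11.7907) (10.5845, 23.7437) (10.5173, 23.839)]  |A|=191.7089
8. ⊥bis P0·P7 via (14.265,22.625): [(0, 19.0924) (0, 0) (3.5691, 0) (11.0652, 11.7907) (10.5845, 23.7437) (10.5173, 23.839)]  |A|=191.7089
9. ⊥bis P0·P8 via (9.35,11.795): [(0, 19.0924) (0, 8.9958) (11.0446, 12.3024) (10.5845, 23.7437) (10.5173, 23.839)]  |A|=118.0383
10. canonical 5-gon: [(0, 19.0924) (0, 8.9958) (11.0446, 12.3024) (10.5845, 23.7437) (10.5173, 23.839)]
11. shoelace: 118.0383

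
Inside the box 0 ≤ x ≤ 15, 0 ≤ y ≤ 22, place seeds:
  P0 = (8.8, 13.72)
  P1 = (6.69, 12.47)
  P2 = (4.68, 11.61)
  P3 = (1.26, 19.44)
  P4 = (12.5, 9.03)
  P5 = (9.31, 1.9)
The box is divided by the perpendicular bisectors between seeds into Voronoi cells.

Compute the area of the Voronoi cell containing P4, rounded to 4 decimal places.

Area of P4's cell: 47.4539

1. box [0,15]×[0,22]: [(0, 0) (15, 0) (15, 22) (0, 22)]
2. ⊥bis P4·P0 via (10.65,11.375): [(0, 2.9731) (0, 0) (15, 0) (15, 14.8068)]  |A|=133.3489
3. ⊥bis P4·P1 via (9.595,10.75): [(9.3647, 10.361) (3.2301, 0) (15, 0) (15, 14.8068)]  |A|=102.6943
4. ⊥bis P4·P2 via (8.59,10.32): [(9.3647, 10.361) (7.6456, 7.4576) (5.1852, 0) (15, 0) (15, 14.8068)]  |A|=95.4042
5. ⊥bis P4·P3 via (6.88,14.235): [(9.3647, 10.361) (7.6456, 7.4576) (5.1852, 0) (15, 0) (15, 14.8068)]  |A|=95.4042
6. ⊥bis P4·P5 via (10.905,5.465): [(9.3647, 10.361) (7.6456, 7.4576) (7.492, 6.992) (15, 3.6329) (15, 14.8068)]  |A|=47.4539
7. canonical 5-gon: [(9.3647, 10.361) (7.6456, 7.4576) (7.492, 6.992) (15, 3.6329) (15, 14.8068)]
8. shoelace: 47.4539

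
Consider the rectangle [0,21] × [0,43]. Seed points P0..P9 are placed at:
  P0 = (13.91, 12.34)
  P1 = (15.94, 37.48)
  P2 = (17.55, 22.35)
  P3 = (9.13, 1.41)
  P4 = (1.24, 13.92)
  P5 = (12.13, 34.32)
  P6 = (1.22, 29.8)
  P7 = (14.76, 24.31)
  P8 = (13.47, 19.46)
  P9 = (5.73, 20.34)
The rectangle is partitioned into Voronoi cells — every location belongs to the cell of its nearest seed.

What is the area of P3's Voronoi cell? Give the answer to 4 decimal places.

1. box [0,21]×[0,43]: [(0, 0) (21, 0) (21, 43) (0, 43)]
2. ⊥bis P3·P0 via (11.52,6.875): [(0, 11.913) (0, 0) (21, 0) (21, 2.7291)]  |A|=153.7426
3. ⊥bis P3·P1 via (12.535,19.445): [(0, 11.913) (0, 0) (21, 0) (21, 2.7291)]  |A|=153.7426
4. ⊥bis P3·P2 via (13.34,11.88): [(0, 11.913) (0, 0) (21, 0) (21, 2.7291)]  |A|=153.7426
5. ⊥bis P3·P4 via (5.185,7.665): [(7.0393, 8.8345) (0, 4.3948) (0, 0) (21, 0) (21, 2.7291)]  |A|=127.2811
6. ⊥bis P3·P5 via (10.63,17.865): [(7.0393, 8.8345) (0, 4.3948) (0, 0) (21, 0) (21, 2.7291)]  |A|=127.2811
7. ⊥bis P3·P6 via (5.175,15.605): [(7.0393, 8.8345) (0, 4.3948) (0, 0) (21, 0) (21, 2.7291)]  |A|=127.2811
8. ⊥bis P3·P7 via (11.945,12.86): [(7.0393, 8.8345) (0, 4.3948) (0, 0) (21, 0) (21, 2.7291)]  |A|=127.2811
9. ⊥bis P3·P8 via (11.3,10.435): [(7.0393, 8.8345) (0, 4.3948) (0, 0) (21, 0) (21, 2.7291)]  |A|=127.2811
10. ⊥bis P3·P9 via (7.43,10.875): [(7.0393, 8.8345) (0, 4.3948) (0, 0) (21, 0) (21, 2.7291)]  |A|=127.2811
11. canonical 5-gon: [(7.0393, 8.8345) (0, 4.3948) (0, 0) (21, 0) (21, 2.7291)]
12. shoelace: 127.2811

Area of P3's cell: 127.2811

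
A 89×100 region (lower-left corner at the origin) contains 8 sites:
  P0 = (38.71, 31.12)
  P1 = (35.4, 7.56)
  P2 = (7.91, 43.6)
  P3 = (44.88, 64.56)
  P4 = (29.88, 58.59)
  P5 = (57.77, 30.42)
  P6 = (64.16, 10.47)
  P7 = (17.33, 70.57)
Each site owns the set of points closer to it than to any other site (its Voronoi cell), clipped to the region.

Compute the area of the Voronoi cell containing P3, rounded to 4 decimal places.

Area of P3's cell: 2490.3252

1. box [0,89]×[0,100]: [(0, 0) (89, 0) (89, 100) (0, 100)]
2. ⊥bis P3·P0 via (41.795,47.84): [(0, 55.5516) (89, 39.1302) (89, 100) (0, 100)]  |A|=4686.6598
3. ⊥bis P3·P1 via (40.14,36.06): [(0, 55.5516) (89, 39.1302) (89, 100) (0, 100)]  |A|=4686.6598
4. ⊥bis P3·P2 via (26.395,54.08): [(28.5469, 50.2844) (89, 39.1302) (89, 100) (0.3608, 100)]  |A|=4043.2579
5. ⊥bis P3·P4 via (37.38,61.575): [(42.9299, 47.6306) (89, 39.1302) (89, 100) (22.0869, 100)]  |A|=3154.2398
6. ⊥bis P3·P5 via (51.325,47.49): [(42.9299, 47.6306) (48.8193, 46.5439) (89, 61.7147) (89, 100) (22.0869, 100)]  |A|=2700.5103
7. ⊥bis P3·P6 via (54.52,37.515): [(42.9299, 47.6306) (48.8193, 46.5439) (89, 61.7147) (89, 100) (22.0869, 100)]  |A|=2700.5103
8. ⊥bis P3·P7 via (31.105,67.565): [(32.4826, 73.88) (42.9299, 47.6306) (48.8193, 46.5439) (89, 61.7147) (89, 100) (38.1807, 100)]  |A|=2490.3252
9. canonical 6-gon: [(32.4826, 73.88) (42.9299, 47.6306) (48.8193, 46.5439) (89, 61.7147) (89, 100) (38.1807, 100)]
10. shoelace: 2490.3252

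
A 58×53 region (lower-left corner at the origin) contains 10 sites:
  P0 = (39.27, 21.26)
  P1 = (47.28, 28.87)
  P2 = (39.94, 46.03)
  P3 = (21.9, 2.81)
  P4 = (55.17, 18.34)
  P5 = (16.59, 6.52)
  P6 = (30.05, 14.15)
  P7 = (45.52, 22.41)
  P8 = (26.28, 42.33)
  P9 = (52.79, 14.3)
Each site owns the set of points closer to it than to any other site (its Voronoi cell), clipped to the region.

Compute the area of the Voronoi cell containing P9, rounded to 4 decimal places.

1. box [0,58]×[0,53]: [(0, 0) (58, 0) (58, 53) (0, 53)]
2. ⊥bis P9·P0 via (46.03,17.78): [(36.877, 0) (58, 0) (58, 41.0321)]  |A|=433.3606
3. ⊥bis P9·P1 via (50.035,21.585): [(47.4941, 20.6241) (36.877, 0) (58, 0) (58, 24.5972)]  |A|=347.029
4. ⊥bis P9·P2 via (46.365,30.165): [(47.4941, 20.6241) (36.877, 0) (58, 0) (58, 24.5972)]  |A|=347.029
5. ⊥bis P9·P3 via (37.345,8.555): [(47.4941, 20.6241) (38.996, 4.1163) (40.5272, 0) (58, 0) (58, 24.5972)]  |A|=339.5164
6. ⊥bis P9·P4 via (53.98,16.32): [(47.3033, 20.2533) (38.996, 4.1163) (40.5272, 0) (58, 0) (58, 13.9518)]  |A|=281.0124
7. ⊥bis P9·P5 via (34.69,10.41): [(47.3033, 20.2533) (38.996, 4.1163) (40.5272, 0) (58, 0) (58, 13.9518)]  |A|=281.0124
8. ⊥bis P9·P6 via (41.42,14.225): [(47.3033, 20.2533) (41.4552, 8.8933) (41.5138, 0) (58, 0) (58, 13.9518)]  |A|=267.9067
9. ⊥bis P9·P7 via (49.155,18.355): [(49.6985, 18.8422) (43.9018, 13.6459) (41.4552, 8.8933) (41.5138, 0) (58, 0) (58, 13.9518)]  |A|=257.5935
10. ⊥bis P9·P8 via (39.535,28.315): [(49.6985, 18.8422) (43.9018, 13.6459) (41.4552, 8.8933) (41.5138, 0) (58, 0) (58, 13.9518)]  |A|=257.5935
11. canonical 6-gon: [(49.6985, 18.8422) (43.9018, 13.6459) (41.4552, 8.8933) (41.5138, 0) (58, 0) (58, 13.9518)]
12. shoelace: 257.5935

Area of P9's cell: 257.5935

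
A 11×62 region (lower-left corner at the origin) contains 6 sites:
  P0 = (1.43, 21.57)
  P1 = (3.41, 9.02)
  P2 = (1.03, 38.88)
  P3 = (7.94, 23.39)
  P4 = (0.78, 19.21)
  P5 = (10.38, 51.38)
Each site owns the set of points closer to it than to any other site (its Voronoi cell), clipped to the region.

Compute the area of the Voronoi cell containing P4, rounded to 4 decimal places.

1. box [0,11]×[0,62]: [(0, 0) (11, 0) (11, 62) (0, 62)]
2. ⊥bis P4·P0 via (1.105,20.39): [(0, 20.6943) (0, 0) (11, 0) (11, 17.6647)]  |A|=210.9746
3. ⊥bis P4·P1 via (2.095,14.115): [(0, 20.6943) (0, 13.5743) (11, 16.4133) (11, 17.6647)]  |A|=46.0426
4. ⊥bis P4·P2 via (0.905,29.045): [(0, 20.6943) (0, 13.5743) (11, 16.4133) (11, 17.6647)]  |A|=46.0426
5. ⊥bis P4·P3 via (4.36,21.3): [(5.6167, 19.1474) (0, 20.6943) (0, 13.5743) (7.7087, 15.5639)]  |A|=35.8888
6. ⊥bis P4·P5 via (5.58,35.295): [(5.6167, 19.1474) (0, 20.6943) (0, 13.5743) (7.7087, 15.5639)]  |A|=35.8888
7. canonical 4-gon: [(5.6167, 19.1474) (0, 20.6943) (0, 13.5743) (7.7087, 15.5639)]
8. shoelace: 35.8888

Area of P4's cell: 35.8888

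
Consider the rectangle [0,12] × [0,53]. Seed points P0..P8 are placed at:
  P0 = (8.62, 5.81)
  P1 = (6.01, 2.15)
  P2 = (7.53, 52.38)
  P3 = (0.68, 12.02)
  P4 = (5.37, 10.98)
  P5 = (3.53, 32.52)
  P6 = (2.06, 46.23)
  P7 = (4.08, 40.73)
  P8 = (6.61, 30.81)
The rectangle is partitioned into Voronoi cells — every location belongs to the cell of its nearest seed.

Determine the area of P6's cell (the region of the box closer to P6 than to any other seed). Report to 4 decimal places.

Area of P6's cell: 49.8805

1. box [0,12]×[0,53]: [(0, 0) (12, 0) (12, 53) (0, 53)]
2. ⊥bis P6·P0 via (5.34,26.02): [(0, 25.1533) (12, 27.1009) (12, 53) (0, 53)]  |A|=322.4746
3. ⊥bis P6·P1 via (4.035,24.19): [(0, 25.1533) (12, 27.1009) (12, 53) (0, 53)]  |A|=322.4746
4. ⊥bis P6·P2 via (4.795,49.305): [(0, 25.1533) (12, 27.1009) (12, 42.8967) (0.6407, 53) (0, 53)]  |A|=265.0909
5. ⊥bis P6·P3 via (1.37,29.125): [(0, 29.1803) (12, 28.6962) (12, 42.8967) (0.6407, 53) (0, 53)]  |A|=231.3575
6. ⊥bis P6·P4 via (3.715,28.605): [(0, 29.1803) (6.884, 28.9026) (12, 29.383) (12, 42.8967) (0.6407, 53) (0, 53)]  |A|=229.6008
7. ⊥bis P6·P5 via (2.795,39.375): [(0, 39.0753) (12, 40.362) (12, 42.8967) (0.6407, 53) (0, 53)]  |A|=101.9926
8. ⊥bis P6·P7 via (3.07,43.48): [(0, 42.3525) (8.926, 45.6308) (0.6407, 53) (0, 53)]  |A|=49.8805
9. ⊥bis P6·P8 via (4.335,38.52): [(0, 42.3525) (8.926, 45.6308) (0.6407, 53) (0, 53)]  |A|=49.8805
10. canonical 4-gon: [(0, 42.3525) (8.926, 45.6308) (0.6407, 53) (0, 53)]
11. shoelace: 49.8805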